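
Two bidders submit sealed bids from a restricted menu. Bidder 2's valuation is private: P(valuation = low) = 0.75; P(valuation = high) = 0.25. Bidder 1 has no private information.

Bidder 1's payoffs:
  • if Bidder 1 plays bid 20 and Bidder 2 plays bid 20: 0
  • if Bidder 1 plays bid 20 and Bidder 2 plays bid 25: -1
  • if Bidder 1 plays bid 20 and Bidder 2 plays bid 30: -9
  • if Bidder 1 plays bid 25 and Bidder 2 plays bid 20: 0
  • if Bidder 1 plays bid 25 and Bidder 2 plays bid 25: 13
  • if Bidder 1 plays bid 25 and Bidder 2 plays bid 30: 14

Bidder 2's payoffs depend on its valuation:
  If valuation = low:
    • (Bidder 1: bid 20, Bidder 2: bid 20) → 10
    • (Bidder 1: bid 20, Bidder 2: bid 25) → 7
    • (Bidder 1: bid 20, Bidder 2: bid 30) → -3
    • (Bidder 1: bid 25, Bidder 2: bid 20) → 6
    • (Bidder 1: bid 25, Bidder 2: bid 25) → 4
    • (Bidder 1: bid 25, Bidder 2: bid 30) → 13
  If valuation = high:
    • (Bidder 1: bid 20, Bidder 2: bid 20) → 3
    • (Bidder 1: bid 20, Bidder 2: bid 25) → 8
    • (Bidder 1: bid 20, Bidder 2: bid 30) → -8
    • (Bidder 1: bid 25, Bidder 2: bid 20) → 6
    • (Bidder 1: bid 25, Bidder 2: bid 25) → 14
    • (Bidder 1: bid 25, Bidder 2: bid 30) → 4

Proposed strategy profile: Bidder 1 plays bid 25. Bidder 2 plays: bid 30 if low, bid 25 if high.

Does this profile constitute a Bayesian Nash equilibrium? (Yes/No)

Yes

Bidder 1 plays bid 25: E[bid 25] = 0.75·(14) + 0.25·(13) = 13.75; E[bid 20] = -7. Best-responding. ✓
Bidder 2 (valuation low), facing bid 25: bid 20 gives 6, bid 25 gives 4, bid 30 gives 13. Proposed bid 30 is best. ✓
Bidder 2 (valuation high), facing bid 25: bid 20 gives 6, bid 25 gives 14, bid 30 gives 4. Proposed bid 25 is best. ✓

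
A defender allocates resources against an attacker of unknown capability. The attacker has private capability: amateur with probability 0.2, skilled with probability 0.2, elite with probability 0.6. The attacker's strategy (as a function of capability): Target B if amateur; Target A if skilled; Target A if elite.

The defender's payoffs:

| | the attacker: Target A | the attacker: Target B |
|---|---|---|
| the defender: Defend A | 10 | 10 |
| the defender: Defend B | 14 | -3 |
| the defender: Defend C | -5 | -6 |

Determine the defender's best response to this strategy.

E[Defend A] = 0.2·(10) + 0.2·(10) + 0.6·(10) = 10
E[Defend B] = 0.2·(-3) + 0.2·(14) + 0.6·(14) = 10.6
E[Defend C] = 0.2·(-6) + 0.2·(-5) + 0.6·(-5) = -5.2
Best response: Defend B (10.6 is the largest).

Defend B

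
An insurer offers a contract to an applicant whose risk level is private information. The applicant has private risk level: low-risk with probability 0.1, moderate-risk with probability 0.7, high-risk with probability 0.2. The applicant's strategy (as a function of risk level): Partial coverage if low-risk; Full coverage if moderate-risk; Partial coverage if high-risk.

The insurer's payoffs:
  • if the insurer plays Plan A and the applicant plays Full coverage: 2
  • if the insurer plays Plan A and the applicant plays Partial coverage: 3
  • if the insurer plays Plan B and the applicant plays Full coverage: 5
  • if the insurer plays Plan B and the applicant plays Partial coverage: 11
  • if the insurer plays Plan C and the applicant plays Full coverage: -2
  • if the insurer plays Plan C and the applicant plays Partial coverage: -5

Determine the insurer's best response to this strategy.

Compute the insurer's expected payoff for each action, taking the expectation over the applicant's type.
E[Plan A] = 0.1·(3) + 0.7·(2) + 0.2·(3) = 2.3
E[Plan B] = 0.1·(11) + 0.7·(5) + 0.2·(11) = 6.8
E[Plan C] = 0.1·(-5) + 0.7·(-2) + 0.2·(-5) = -2.9
Best response: Plan B (6.8 is the largest).

Plan B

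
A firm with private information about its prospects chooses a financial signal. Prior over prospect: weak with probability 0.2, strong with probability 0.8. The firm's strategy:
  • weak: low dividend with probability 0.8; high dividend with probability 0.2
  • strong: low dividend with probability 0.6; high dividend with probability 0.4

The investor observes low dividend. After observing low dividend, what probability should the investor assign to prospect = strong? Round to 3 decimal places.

0.750

P(low dividend) = 0.2·0.8 + 0.8·0.6 = 0.64
P(strong | low dividend) = (0.8·0.6) / 0.64 = 0.48 / 0.64 = 0.75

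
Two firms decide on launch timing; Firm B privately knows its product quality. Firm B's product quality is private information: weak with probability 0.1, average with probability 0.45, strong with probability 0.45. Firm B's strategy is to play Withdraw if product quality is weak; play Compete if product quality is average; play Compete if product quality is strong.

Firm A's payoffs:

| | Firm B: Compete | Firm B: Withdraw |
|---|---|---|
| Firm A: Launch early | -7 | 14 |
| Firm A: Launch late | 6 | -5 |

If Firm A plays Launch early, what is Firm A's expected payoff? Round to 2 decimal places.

E[Launch early] = 0.1·14 + 0.45·(-7) + 0.45·(-7) = 1.4 + (-3.15) + (-3.15) = -4.9

-4.90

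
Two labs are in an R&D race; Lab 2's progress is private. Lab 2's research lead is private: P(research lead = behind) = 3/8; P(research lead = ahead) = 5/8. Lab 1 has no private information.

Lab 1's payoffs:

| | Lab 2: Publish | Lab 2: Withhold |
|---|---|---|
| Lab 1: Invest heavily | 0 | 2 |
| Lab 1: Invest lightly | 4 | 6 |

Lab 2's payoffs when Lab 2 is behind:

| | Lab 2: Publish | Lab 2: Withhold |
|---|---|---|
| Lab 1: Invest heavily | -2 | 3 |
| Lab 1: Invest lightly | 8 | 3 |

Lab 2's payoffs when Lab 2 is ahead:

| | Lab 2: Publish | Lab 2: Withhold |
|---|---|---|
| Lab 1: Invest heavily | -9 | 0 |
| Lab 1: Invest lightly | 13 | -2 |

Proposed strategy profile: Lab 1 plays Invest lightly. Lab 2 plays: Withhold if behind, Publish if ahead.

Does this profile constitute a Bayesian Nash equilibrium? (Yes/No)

No

Lab 1 plays Invest lightly: E[Invest lightly] = 3/8·(6) + 5/8·(4) = 19/4; E[Invest heavily] = 3/4. Best-responding. ✓
Lab 2 (research lead behind), facing Invest lightly: Publish gives 8, Withhold gives 3. Proposed Withhold is not best — profitable deviation exists. ✗
Lab 2 (research lead ahead), facing Invest lightly: Publish gives 13, Withhold gives -2. Proposed Publish is best. ✓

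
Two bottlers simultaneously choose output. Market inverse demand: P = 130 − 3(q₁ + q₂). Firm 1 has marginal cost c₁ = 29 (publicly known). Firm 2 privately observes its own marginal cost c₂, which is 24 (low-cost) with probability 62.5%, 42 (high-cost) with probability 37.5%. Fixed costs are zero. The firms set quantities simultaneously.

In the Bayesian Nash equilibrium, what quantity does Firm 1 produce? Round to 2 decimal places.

11.42

Firm 2 with cost c maximizes (130 − 3(q₁+q₂) − c)·q₂, giving q₂(c) = (130 − c − 3q₁)/6.
E[c₂] = 0.625·24 + 0.375·42 = 30.75
Firm 1's FOC against E[q₂] yields q₁ = (130 − 2·29 + E[c₂])/9 = (130 − 58 + 30.75)/9 = 11.4167.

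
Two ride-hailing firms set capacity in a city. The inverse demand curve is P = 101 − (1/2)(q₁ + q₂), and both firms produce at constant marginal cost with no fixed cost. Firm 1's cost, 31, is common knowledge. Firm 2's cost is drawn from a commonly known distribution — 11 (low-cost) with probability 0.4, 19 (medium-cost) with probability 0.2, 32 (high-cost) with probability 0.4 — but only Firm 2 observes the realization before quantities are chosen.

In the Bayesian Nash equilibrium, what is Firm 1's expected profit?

Type-c best response for Firm 2: q₂(c) = (101 − c) − q₁/2.
Firm 1 maximizes expected profit; its first-order condition is 101 − q₁ − (1/2)E[q₂] − 31 = 0.
Substituting E[q₂] and solving: E[c₂] = 21, so q₁ = (101 − 2·31 + 21)/(3/2) = 40.
E[P] = 101 − (1/2)·(q₁ + E[q₂]) = 51; Firm 1's expected profit = (E[P] − 31)·q₁ = (51 − 31)·40 = 800.

800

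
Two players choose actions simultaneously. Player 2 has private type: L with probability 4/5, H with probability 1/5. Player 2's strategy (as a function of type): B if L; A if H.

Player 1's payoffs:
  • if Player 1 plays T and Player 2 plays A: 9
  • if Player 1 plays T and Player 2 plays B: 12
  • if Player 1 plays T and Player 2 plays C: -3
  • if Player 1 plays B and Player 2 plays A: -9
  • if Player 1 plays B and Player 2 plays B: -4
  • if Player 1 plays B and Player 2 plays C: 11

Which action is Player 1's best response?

E[T] = 4/5·(12) + 1/5·(9) = 57/5
E[B] = 4/5·(-4) + 1/5·(-9) = -5
Best response: T (57/5 is the largest).

T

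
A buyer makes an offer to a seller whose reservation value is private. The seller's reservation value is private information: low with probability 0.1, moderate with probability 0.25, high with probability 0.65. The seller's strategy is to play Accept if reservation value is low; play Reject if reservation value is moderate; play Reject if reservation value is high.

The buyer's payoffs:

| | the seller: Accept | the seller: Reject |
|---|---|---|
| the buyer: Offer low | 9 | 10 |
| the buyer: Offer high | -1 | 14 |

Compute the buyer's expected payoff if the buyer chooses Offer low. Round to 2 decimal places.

E[Offer low] = 0.1·9 + 0.25·10 + 0.65·10 = 0.9 + 2.5 + 6.5 = 9.9

9.90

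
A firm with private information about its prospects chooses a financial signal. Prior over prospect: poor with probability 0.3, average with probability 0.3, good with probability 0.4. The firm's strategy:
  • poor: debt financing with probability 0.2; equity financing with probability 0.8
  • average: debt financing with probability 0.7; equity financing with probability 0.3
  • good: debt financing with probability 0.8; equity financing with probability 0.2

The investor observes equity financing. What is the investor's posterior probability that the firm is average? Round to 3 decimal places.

0.220

P(equity financing) = 0.3·0.8 + 0.3·0.3 + 0.4·0.2 = 0.41
P(average | equity financing) = (0.3·0.3) / 0.41 = 0.09 / 0.41 = 0.219512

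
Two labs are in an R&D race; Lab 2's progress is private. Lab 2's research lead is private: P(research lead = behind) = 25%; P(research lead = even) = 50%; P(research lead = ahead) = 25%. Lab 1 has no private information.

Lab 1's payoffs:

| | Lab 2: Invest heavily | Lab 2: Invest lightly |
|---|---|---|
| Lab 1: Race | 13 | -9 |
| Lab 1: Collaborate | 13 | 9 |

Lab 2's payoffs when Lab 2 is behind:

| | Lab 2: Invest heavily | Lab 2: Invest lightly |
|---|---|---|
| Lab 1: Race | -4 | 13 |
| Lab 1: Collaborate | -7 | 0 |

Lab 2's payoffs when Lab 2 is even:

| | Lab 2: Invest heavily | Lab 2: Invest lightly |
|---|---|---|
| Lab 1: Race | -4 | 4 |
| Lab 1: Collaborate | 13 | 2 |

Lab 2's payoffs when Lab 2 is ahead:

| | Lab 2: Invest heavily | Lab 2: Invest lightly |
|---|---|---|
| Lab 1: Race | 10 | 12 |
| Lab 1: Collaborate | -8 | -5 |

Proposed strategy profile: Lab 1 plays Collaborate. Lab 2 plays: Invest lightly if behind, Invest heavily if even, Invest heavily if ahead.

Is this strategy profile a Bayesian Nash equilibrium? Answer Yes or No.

No

A profile is a BNE iff every type of every player is best-responding given beliefs about the other side.
Lab 1 plays Collaborate: E[Collaborate] = 0.25·(9) + 0.5·(13) + 0.25·(13) = 12; E[Race] = 7.5. Best-responding. ✓
Lab 2 (research lead behind), facing Collaborate: Invest heavily gives -7, Invest lightly gives 0. Proposed Invest lightly is best. ✓
Lab 2 (research lead even), facing Collaborate: Invest heavily gives 13, Invest lightly gives 2. Proposed Invest heavily is best. ✓
Lab 2 (research lead ahead), facing Collaborate: Invest heavily gives -8, Invest lightly gives -5. Proposed Invest heavily is not best — profitable deviation exists. ✗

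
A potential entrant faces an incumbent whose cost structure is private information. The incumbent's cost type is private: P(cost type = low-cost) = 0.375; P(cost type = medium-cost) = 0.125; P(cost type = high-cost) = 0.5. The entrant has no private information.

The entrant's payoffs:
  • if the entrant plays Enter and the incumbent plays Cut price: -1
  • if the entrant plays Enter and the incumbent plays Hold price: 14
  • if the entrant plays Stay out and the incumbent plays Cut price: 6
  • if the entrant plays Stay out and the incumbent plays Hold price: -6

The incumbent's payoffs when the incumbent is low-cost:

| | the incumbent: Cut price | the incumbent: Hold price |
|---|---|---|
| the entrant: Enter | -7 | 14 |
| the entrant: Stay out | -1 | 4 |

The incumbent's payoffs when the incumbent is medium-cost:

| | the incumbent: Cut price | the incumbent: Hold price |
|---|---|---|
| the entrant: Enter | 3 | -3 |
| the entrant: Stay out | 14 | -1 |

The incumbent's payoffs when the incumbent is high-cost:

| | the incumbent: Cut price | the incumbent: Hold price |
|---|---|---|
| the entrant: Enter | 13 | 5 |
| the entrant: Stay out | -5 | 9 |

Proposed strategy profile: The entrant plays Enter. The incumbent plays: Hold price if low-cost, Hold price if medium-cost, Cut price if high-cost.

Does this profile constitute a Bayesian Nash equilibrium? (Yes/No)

The entrant plays Enter: E[Enter] = 0.375·(14) + 0.125·(14) + 0.5·(-1) = 6.5; E[Stay out] = 0. Best-responding. ✓
The incumbent (cost type low-cost), facing Enter: Cut price gives -7, Hold price gives 14. Proposed Hold price is best. ✓
The incumbent (cost type medium-cost), facing Enter: Cut price gives 3, Hold price gives -3. Proposed Hold price is not best — profitable deviation exists. ✗
The incumbent (cost type high-cost), facing Enter: Cut price gives 13, Hold price gives 5. Proposed Cut price is best. ✓

No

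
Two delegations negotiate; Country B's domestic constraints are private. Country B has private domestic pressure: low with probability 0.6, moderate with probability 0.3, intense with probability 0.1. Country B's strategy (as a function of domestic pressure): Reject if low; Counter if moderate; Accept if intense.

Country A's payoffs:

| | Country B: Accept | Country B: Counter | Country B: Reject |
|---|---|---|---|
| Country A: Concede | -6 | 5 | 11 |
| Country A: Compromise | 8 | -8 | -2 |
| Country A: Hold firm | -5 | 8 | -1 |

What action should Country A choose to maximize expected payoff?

Concede

E[Concede] = 0.6·(11) + 0.3·(5) + 0.1·(-6) = 7.5
E[Compromise] = 0.6·(-2) + 0.3·(-8) + 0.1·(8) = -2.8
E[Hold firm] = 0.6·(-1) + 0.3·(8) + 0.1·(-5) = 1.3
Best response: Concede (7.5 is the largest).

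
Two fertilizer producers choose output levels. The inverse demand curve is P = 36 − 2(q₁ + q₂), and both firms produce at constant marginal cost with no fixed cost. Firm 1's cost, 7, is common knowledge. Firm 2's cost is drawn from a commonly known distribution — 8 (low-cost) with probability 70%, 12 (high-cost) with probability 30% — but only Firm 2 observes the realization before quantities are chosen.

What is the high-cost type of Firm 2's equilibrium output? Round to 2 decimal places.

Type-c best response for Firm 2: q₂(c) = (36 − c)/4 − q₁/2.
Firm 1 maximizes expected profit; its first-order condition is 36 − 4q₁ − 2E[q₂] − 7 = 0.
Substituting E[q₂] and solving: E[c₂] = 9.2, so q₁ = (36 − 2·7 + 9.2)/6 = 5.2.
q₂(high-cost) = (36 − 12 − 2·5.2)/4 = 3.4.

3.40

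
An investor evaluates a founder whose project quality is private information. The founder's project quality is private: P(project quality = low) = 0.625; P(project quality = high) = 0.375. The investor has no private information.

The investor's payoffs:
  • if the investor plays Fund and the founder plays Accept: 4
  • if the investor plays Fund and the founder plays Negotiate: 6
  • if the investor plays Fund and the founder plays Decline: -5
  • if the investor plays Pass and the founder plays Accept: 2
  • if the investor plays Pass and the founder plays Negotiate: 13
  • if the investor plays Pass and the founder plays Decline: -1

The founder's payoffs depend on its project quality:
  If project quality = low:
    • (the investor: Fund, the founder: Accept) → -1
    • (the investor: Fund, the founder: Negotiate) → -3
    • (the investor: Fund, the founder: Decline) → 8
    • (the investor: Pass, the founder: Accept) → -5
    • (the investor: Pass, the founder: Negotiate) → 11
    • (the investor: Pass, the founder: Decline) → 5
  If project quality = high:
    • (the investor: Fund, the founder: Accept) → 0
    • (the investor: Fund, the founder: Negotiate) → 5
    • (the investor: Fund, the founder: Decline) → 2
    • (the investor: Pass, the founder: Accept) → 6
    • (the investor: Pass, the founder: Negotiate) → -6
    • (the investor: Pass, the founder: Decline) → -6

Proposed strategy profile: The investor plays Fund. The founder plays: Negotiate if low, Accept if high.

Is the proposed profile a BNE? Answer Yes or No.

The investor plays Fund: E[Fund] = 0.625·(6) + 0.375·(4) = 5.25; E[Pass] = 8.875. Not best-responding. ✗
The founder (project quality low), facing Fund: Accept gives -1, Negotiate gives -3, Decline gives 8. Proposed Negotiate is not best — profitable deviation exists. ✗
The founder (project quality high), facing Fund: Accept gives 0, Negotiate gives 5, Decline gives 2. Proposed Accept is not best — profitable deviation exists. ✗

No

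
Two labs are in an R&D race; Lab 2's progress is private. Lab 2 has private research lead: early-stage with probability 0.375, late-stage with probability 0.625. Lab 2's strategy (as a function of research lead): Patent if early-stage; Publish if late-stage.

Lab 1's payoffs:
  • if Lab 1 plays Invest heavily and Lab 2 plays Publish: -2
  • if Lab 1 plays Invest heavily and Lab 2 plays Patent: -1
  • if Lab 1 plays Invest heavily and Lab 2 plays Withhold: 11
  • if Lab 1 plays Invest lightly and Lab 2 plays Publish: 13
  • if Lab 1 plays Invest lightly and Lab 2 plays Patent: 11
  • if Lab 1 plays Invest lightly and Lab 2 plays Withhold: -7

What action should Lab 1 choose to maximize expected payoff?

E[Invest heavily] = 0.375·(-1) + 0.625·(-2) = -1.625
E[Invest lightly] = 0.375·(11) + 0.625·(13) = 12.25
Best response: Invest lightly (12.25 is the largest).

Invest lightly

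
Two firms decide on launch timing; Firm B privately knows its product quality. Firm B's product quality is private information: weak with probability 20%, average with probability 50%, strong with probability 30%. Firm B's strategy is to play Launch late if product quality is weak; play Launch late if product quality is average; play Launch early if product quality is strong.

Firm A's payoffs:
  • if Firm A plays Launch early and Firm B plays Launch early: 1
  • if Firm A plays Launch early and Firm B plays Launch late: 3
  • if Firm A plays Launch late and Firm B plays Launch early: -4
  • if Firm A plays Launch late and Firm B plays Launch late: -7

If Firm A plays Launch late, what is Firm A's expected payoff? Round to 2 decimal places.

Take the expectation over Firm B's product quality, weighting each type's action by its prior probability.
E[Launch late] = 0.2·(-7) + 0.5·(-7) + 0.3·(-4) = (-1.4) + (-3.5) + (-1.2) = -6.1

-6.10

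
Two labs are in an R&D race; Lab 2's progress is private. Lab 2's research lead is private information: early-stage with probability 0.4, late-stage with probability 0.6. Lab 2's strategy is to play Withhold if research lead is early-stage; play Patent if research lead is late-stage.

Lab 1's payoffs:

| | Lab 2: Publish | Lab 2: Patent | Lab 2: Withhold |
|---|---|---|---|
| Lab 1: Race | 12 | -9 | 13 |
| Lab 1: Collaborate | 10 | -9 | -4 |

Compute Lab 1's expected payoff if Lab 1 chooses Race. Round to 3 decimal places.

-0.200

Take the expectation over Lab 2's research lead, weighting each type's action by its prior probability.
E[Race] = 0.4·13 + 0.6·(-9) = 5.2 + (-5.4) = -0.2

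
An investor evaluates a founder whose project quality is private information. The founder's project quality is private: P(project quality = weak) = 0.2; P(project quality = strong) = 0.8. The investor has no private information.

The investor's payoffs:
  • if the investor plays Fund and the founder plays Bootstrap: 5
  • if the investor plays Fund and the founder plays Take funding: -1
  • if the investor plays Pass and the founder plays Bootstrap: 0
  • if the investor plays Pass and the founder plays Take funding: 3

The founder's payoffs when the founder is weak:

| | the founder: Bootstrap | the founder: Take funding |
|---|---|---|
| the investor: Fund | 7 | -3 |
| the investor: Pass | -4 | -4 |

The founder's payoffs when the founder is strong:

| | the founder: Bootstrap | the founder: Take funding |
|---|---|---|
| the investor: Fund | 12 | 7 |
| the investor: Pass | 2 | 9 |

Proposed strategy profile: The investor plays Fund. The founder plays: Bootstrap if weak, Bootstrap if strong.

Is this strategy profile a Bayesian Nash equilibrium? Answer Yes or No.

Yes

The investor plays Fund: E[Fund] = 0.2·(5) + 0.8·(5) = 5; E[Pass] = 0. Best-responding. ✓
The founder (project quality weak), facing Fund: Bootstrap gives 7, Take funding gives -3. Proposed Bootstrap is best. ✓
The founder (project quality strong), facing Fund: Bootstrap gives 12, Take funding gives 7. Proposed Bootstrap is best. ✓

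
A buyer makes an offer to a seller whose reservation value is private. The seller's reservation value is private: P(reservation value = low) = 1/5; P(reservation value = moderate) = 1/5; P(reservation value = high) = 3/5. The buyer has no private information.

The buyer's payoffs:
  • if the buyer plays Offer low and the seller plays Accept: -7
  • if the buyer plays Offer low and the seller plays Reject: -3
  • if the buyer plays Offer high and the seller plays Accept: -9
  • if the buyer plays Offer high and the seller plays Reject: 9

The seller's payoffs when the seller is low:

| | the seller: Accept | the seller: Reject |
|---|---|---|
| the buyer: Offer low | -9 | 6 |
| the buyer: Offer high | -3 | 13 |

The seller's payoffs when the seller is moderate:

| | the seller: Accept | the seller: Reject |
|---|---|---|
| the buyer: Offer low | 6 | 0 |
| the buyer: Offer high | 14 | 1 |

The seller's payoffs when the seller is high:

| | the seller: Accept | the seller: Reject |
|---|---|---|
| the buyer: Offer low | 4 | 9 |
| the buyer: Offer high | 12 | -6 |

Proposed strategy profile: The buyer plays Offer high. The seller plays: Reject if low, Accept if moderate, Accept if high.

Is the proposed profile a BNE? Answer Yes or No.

A profile is a BNE iff every type of every player is best-responding given beliefs about the other side.
The buyer plays Offer high: E[Offer high] = 1/5·(9) + 1/5·(-9) + 3/5·(-9) = -27/5; E[Offer low] = -31/5. Best-responding. ✓
The seller (reservation value low), facing Offer high: Accept gives -3, Reject gives 13. Proposed Reject is best. ✓
The seller (reservation value moderate), facing Offer high: Accept gives 14, Reject gives 1. Proposed Accept is best. ✓
The seller (reservation value high), facing Offer high: Accept gives 12, Reject gives -6. Proposed Accept is best. ✓

Yes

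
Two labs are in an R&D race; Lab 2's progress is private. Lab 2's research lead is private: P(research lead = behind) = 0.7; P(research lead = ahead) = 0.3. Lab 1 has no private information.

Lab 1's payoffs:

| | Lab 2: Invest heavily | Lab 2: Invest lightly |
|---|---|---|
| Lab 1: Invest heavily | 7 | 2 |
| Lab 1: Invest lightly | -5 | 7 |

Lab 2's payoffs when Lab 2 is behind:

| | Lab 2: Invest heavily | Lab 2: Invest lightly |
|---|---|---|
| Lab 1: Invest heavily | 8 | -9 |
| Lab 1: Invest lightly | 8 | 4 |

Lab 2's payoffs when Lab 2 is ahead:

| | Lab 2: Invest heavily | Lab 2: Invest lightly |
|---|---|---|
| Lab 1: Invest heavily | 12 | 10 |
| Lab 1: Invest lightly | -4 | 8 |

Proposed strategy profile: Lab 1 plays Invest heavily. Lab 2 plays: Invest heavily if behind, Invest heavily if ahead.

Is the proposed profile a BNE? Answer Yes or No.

Yes

Lab 1 plays Invest heavily: E[Invest heavily] = 0.7·(7) + 0.3·(7) = 7; E[Invest lightly] = -5. Best-responding. ✓
Lab 2 (research lead behind), facing Invest heavily: Invest heavily gives 8, Invest lightly gives -9. Proposed Invest heavily is best. ✓
Lab 2 (research lead ahead), facing Invest heavily: Invest heavily gives 12, Invest lightly gives 10. Proposed Invest heavily is best. ✓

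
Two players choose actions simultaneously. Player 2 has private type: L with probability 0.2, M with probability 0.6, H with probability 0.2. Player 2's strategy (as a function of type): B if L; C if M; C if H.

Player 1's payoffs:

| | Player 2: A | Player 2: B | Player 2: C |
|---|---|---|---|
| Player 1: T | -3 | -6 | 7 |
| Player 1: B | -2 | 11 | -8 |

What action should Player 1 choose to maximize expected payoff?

T

E[T] = 0.2·(-6) + 0.6·(7) + 0.2·(7) = 4.4
E[B] = 0.2·(11) + 0.6·(-8) + 0.2·(-8) = -4.2
Best response: T (4.4 is the largest).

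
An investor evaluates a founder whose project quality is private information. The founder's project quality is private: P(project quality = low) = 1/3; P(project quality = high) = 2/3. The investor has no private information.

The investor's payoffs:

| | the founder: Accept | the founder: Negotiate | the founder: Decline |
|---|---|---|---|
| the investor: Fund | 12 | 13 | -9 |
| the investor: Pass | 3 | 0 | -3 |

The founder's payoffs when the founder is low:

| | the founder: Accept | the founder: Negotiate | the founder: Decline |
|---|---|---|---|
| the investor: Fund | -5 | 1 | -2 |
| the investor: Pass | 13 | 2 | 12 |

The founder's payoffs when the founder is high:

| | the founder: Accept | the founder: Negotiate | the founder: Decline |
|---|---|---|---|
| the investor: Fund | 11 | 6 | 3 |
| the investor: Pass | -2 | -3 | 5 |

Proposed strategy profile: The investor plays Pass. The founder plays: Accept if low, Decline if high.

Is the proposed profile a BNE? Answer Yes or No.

The investor plays Pass: E[Pass] = 1/3·(3) + 2/3·(-3) = -1; E[Fund] = -2. Best-responding. ✓
The founder (project quality low), facing Pass: Accept gives 13, Negotiate gives 2, Decline gives 12. Proposed Accept is best. ✓
The founder (project quality high), facing Pass: Accept gives -2, Negotiate gives -3, Decline gives 5. Proposed Decline is best. ✓

Yes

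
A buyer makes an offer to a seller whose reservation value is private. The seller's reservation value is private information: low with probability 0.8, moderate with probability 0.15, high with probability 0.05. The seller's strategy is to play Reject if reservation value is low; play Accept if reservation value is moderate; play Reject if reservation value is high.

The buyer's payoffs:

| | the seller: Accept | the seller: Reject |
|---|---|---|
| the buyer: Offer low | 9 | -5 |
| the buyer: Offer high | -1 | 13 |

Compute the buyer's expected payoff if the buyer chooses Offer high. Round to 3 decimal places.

10.900

E[Offer high] = 0.8·13 + 0.15·(-1) + 0.05·13 = 10.4 + (-0.15) + 0.65 = 10.9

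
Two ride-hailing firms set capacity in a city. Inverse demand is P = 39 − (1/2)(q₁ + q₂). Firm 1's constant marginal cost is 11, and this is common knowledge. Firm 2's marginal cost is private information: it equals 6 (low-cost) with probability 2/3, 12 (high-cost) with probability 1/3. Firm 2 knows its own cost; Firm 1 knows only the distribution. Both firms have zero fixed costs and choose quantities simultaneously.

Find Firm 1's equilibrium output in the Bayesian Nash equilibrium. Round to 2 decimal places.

Each type of Firm 2 best-responds to q₁; Firm 1 best-responds to the expected q₂ over Firm 2's types.
Firm 2 with cost c maximizes (39 − (1/2)(q₁+q₂) − c)·q₂, giving q₂(c) = (39 − c − (1/2)q₁).
E[c₂] = 2/3·6 + 1/3·12 = 8
Firm 1's FOC against E[q₂] yields q₁ = (39 − 2·11 + E[c₂])/(3/2) = (39 − 22 + 8)/(3/2) = 16.6667.

16.67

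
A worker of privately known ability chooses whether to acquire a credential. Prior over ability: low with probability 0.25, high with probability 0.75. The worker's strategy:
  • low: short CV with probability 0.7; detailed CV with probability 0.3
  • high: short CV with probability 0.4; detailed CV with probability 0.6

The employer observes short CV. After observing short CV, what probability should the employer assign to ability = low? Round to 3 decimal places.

0.368

Apply Bayes' rule using the sender's strategy as the likelihood.
P(short CV) = 0.25·0.7 + 0.75·0.4 = 0.475
P(low | short CV) = (0.25·0.7) / 0.475 = 0.175 / 0.475 = 0.368421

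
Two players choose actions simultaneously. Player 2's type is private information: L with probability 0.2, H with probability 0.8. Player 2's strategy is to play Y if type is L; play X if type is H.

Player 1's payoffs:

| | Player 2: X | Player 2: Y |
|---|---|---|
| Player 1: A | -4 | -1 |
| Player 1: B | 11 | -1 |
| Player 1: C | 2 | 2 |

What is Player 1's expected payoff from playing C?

2

E[C] = 0.2·2 + 0.8·2 = 0.4 + 1.6 = 2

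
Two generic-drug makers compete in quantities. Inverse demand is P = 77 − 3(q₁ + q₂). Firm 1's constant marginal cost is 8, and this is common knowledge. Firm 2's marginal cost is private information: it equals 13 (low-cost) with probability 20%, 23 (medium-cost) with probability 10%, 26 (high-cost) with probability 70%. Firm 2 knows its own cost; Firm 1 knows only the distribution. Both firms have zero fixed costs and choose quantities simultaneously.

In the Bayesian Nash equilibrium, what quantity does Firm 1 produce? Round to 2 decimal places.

9.34

Firm 2 with cost c maximizes (77 − 3(q₁+q₂) − c)·q₂, giving q₂(c) = (77 − c − 3q₁)/6.
E[c₂] = 0.2·13 + 0.1·23 + 0.7·26 = 23.1
Firm 1's FOC against E[q₂] yields q₁ = (77 − 2·8 + E[c₂])/9 = (77 − 16 + 23.1)/9 = 9.34444.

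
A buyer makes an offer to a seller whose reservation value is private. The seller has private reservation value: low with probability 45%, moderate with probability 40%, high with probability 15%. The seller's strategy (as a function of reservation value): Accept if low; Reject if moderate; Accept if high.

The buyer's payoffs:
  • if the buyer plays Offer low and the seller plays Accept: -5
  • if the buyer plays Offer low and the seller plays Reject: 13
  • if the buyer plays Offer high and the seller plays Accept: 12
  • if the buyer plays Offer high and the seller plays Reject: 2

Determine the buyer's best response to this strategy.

Offer high

E[Offer low] = 0.45·(-5) + 0.4·(13) + 0.15·(-5) = 2.2
E[Offer high] = 0.45·(12) + 0.4·(2) + 0.15·(12) = 8
Best response: Offer high (8 is the largest).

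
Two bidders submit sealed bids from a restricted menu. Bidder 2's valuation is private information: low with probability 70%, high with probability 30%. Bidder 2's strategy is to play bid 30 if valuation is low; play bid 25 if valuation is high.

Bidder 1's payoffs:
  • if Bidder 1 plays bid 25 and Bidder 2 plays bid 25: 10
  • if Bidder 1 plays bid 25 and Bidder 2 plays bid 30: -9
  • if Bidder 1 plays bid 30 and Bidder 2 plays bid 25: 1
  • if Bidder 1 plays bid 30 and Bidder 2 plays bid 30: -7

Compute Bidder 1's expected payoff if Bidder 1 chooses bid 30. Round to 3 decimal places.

E[bid 30] = 0.7·(-7) + 0.3·1 = (-4.9) + 0.3 = -4.6

-4.600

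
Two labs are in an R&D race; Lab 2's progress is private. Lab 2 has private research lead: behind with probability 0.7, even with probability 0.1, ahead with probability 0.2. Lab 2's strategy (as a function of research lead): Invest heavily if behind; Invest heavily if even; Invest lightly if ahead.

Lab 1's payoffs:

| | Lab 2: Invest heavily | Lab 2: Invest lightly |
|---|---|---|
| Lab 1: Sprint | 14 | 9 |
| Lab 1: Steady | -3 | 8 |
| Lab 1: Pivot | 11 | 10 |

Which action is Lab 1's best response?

Sprint

Compute Lab 1's expected payoff for each action, taking the expectation over Lab 2's type.
E[Sprint] = 0.7·(14) + 0.1·(14) + 0.2·(9) = 13
E[Steady] = 0.7·(-3) + 0.1·(-3) + 0.2·(8) = -0.8
E[Pivot] = 0.7·(11) + 0.1·(11) + 0.2·(10) = 10.8
Best response: Sprint (13 is the largest).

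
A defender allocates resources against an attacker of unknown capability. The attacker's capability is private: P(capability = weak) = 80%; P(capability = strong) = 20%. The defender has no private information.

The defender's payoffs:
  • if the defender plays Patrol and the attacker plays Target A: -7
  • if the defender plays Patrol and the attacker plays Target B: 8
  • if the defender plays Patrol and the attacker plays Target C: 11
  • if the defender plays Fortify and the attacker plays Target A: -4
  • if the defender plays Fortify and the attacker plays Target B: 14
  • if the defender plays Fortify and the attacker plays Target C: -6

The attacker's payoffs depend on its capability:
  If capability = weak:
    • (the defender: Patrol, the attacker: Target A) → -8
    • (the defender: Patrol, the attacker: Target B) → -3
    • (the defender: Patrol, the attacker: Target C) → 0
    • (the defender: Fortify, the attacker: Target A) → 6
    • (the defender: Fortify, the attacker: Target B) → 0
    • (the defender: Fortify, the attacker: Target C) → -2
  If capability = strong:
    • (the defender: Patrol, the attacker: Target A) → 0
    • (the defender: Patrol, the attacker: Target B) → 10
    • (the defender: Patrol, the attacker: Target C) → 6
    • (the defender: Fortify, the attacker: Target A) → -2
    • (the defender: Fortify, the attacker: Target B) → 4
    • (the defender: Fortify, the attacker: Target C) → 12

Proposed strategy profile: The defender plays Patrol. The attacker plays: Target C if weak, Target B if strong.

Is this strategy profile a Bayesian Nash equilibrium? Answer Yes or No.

A profile is a BNE iff every type of every player is best-responding given beliefs about the other side.
The defender plays Patrol: E[Patrol] = 0.8·(11) + 0.2·(8) = 10.4; E[Fortify] = -2. Best-responding. ✓
The attacker (capability weak), facing Patrol: Target A gives -8, Target B gives -3, Target C gives 0. Proposed Target C is best. ✓
The attacker (capability strong), facing Patrol: Target A gives 0, Target B gives 10, Target C gives 6. Proposed Target B is best. ✓

Yes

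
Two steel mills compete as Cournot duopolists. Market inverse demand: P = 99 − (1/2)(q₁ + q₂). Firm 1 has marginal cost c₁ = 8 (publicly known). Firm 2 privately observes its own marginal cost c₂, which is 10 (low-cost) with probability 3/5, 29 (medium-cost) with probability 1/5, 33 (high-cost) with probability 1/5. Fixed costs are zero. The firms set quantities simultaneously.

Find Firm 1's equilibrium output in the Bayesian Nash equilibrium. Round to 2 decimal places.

Firm 2 with cost c maximizes (99 − (1/2)(q₁+q₂) − c)·q₂, giving q₂(c) = (99 − c − (1/2)q₁).
E[c₂] = 3/5·10 + 1/5·29 + 1/5·33 = 18.4
Firm 1's FOC against E[q₂] yields q₁ = (99 − 2·8 + E[c₂])/(3/2) = (99 − 16 + 18.4)/(3/2) = 67.6.

67.60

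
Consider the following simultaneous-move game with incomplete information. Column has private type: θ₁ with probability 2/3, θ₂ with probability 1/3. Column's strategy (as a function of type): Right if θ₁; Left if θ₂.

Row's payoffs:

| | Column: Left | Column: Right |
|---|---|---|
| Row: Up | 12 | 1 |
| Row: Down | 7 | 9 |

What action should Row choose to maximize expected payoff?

Down

E[Up] = 2/3·(1) + 1/3·(12) = 14/3
E[Down] = 2/3·(9) + 1/3·(7) = 25/3
Best response: Down (25/3 is the largest).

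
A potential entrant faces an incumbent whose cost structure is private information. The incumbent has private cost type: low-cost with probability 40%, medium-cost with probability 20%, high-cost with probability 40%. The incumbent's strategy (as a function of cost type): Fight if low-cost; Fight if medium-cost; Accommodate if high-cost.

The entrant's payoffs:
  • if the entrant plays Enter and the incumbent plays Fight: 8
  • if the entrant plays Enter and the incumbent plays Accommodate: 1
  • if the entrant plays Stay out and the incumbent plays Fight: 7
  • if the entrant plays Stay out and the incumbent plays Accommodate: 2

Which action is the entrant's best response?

Compute the entrant's expected payoff for each action, taking the expectation over the incumbent's type.
E[Enter] = 0.4·(8) + 0.2·(8) + 0.4·(1) = 5.2
E[Stay out] = 0.4·(7) + 0.2·(7) + 0.4·(2) = 5
Best response: Enter (5.2 is the largest).

Enter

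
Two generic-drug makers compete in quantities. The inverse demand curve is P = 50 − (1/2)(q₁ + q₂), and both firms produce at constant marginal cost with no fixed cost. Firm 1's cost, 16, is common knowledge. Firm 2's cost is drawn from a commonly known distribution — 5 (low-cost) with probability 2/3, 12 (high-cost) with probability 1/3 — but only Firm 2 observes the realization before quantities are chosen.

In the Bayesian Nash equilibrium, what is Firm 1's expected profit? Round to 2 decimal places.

Firm 2 with cost c maximizes (50 − (1/2)(q₁+q₂) − c)·q₂, giving q₂(c) = (50 − c − (1/2)q₁).
E[c₂] = 2/3·5 + 1/3·12 = 7.33333
Firm 1's FOC against E[q₂] yields q₁ = (50 − 2·16 + E[c₂])/(3/2) = (50 − 32 + 7.33333)/(3/2) = 16.8889.
E[P] = 50 − (1/2)·(q₁ + E[q₂]) = 24.4444; Firm 1's expected profit = (E[P] − 16)·q₁ = (24.4444 − 16)·16.8889 = 142.617.

142.62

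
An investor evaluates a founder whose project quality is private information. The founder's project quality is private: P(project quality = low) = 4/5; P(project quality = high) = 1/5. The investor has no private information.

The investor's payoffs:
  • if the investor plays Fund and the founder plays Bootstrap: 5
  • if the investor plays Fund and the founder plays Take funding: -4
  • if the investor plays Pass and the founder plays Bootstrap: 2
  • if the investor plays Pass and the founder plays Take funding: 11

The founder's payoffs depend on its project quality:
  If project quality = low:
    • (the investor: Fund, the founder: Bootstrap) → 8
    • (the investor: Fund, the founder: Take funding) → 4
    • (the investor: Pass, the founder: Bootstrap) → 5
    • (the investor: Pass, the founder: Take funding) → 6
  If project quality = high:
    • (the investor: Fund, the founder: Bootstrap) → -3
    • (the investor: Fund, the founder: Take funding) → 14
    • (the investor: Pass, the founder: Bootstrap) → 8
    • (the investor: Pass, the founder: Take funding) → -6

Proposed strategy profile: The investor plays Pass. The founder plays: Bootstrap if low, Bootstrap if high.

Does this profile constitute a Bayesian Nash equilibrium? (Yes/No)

No

A profile is a BNE iff every type of every player is best-responding given beliefs about the other side.
The investor plays Pass: E[Pass] = 4/5·(2) + 1/5·(2) = 2; E[Fund] = 5. Not best-responding. ✗
The founder (project quality low), facing Pass: Bootstrap gives 5, Take funding gives 6. Proposed Bootstrap is not best — profitable deviation exists. ✗
The founder (project quality high), facing Pass: Bootstrap gives 8, Take funding gives -6. Proposed Bootstrap is best. ✓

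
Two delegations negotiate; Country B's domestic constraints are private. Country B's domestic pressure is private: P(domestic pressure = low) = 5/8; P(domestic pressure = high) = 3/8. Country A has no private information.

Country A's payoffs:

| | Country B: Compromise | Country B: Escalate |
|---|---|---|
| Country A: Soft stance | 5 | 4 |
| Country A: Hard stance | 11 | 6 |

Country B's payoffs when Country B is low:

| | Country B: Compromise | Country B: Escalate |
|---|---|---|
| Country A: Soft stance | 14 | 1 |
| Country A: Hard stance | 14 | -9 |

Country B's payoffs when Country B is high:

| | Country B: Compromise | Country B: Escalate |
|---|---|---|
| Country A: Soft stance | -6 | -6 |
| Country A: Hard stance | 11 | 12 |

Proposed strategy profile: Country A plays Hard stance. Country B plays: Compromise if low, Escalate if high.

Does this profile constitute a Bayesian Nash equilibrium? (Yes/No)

Yes

A profile is a BNE iff every type of every player is best-responding given beliefs about the other side.
Country A plays Hard stance: E[Hard stance] = 5/8·(11) + 3/8·(6) = 73/8; E[Soft stance] = 37/8. Best-responding. ✓
Country B (domestic pressure low), facing Hard stance: Compromise gives 14, Escalate gives -9. Proposed Compromise is best. ✓
Country B (domestic pressure high), facing Hard stance: Compromise gives 11, Escalate gives 12. Proposed Escalate is best. ✓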